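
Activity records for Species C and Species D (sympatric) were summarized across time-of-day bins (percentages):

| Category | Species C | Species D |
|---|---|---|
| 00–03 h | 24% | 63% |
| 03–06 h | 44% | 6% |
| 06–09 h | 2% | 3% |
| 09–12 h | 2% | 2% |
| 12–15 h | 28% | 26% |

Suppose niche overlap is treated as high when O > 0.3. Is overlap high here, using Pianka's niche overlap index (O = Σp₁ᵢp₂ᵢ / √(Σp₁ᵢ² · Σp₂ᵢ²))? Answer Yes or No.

Yes

Convert percentages to proportions (divide by 100).
Σ p₁ᵢp₂ᵢ = 0.1512 + 0.0264 + 0.0006 + 0.0004 + 0.0728 = 0.2514
Σp_1ᵢ² = 0.24² + 0.44² + 0.02² + 0.02² + 0.28² = 0.0576 + 0.1936 + 0.0004 + 0.0004 + 0.0784 = 0.3304
Σp_2ᵢ² = 0.63² + 0.06² + 0.03² + 0.02² + 0.26² = 0.3969 + 0.0036 + 0.0009 + 0.0004 + 0.0676 = 0.4694
O = 0.2514 / √(0.3304 × 0.4694) = 0.2514 / 0.39381 = 0.6384
O = 0.6384 > 0.3 → Yes.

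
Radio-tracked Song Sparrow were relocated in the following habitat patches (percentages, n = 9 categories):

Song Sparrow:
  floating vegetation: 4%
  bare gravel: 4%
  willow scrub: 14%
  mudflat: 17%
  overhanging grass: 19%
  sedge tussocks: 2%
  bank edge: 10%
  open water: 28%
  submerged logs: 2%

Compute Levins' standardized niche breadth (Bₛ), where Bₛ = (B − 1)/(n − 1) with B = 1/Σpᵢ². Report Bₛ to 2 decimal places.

Convert percentages to proportions (divide by 100).
Σpᵢ² = 0.04² + 0.04² + 0.14² + 0.17² + 0.19² + 0.02² + 0.10² + 0.28² + 0.02² = 0.0016 + 0.0016 + 0.0196 + 0.0289 + 0.0361 + 0.0004 + 0.0100 + 0.0784 + 0.0004 = 0.1770
B = 1 / 0.1770 = 5.6497
Bₛ = (B − 1)/(n − 1) = (5.6497 − 1)/(9 − 1) = 4.6497/8 = 0.5812

0.58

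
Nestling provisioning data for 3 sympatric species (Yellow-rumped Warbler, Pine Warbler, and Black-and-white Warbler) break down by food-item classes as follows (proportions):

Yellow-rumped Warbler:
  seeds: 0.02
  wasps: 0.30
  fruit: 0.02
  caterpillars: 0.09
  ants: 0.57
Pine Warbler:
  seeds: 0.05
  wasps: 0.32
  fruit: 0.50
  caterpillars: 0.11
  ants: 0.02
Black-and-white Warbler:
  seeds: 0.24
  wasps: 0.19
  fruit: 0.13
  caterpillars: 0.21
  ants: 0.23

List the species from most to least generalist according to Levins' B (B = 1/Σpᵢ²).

Black-and-white Warbler > Pine Warbler > Yellow-rumped Warbler

Σp_Yellᵢ² = 0.02² + 0.30² + 0.02² + 0.09² + 0.57² = 0.0004 + 0.0900 + 0.0004 + 0.0081 + 0.3249 = 0.4238
B_Yell = 1 / 0.4238 = 2.3596
Σp_Pineᵢ² = 0.05² + 0.32² + 0.50² + 0.11² + 0.02² = 0.0025 + 0.1024 + 0.2500 + 0.0121 + 0.0004 = 0.3674
B_Pine = 1 / 0.3674 = 2.7218
Σp_Blacᵢ² = 0.24² + 0.19² + 0.13² + 0.21² + 0.23² = 0.0576 + 0.0361 + 0.0169 + 0.0441 + 0.0529 = 0.2076
B_Blac = 1 / 0.2076 = 4.8170
Ranking by B (broadest → narrowest): Black-and-white Warbler (4.82) > Pine Warbler (2.72) > Yellow-rumped Warbler (2.36)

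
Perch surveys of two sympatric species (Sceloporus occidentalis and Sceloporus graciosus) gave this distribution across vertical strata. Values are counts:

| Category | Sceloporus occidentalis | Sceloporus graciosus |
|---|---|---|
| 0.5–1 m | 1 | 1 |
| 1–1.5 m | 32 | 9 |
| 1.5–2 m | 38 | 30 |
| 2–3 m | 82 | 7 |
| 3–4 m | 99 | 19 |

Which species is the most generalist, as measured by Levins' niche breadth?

Proportions for Sceloporus occidentalis (n=252): 1/252=0.0040, 32/252=0.1270, 38/252=0.1508, 82/252=0.3254, 99/252=0.3929
Proportions for Sceloporus graciosus (n=66): 1/66=0.0152, 9/66=0.1364, 30/66=0.4545, 7/66=0.1061, 19/66=0.2879
Σp_occiᵢ² = 0.0040² + 0.1270² + 0.1508² + 0.3254² + 0.3929² = 0.000016 + 0.016129 + 0.022741 + 0.105885 + 0.154370 = 0.299141
B_occi = 1 / 0.299141 = 3.3429
Σp_gracᵢ² = 0.0152² + 0.1364² + 0.4545² + 0.1061² + 0.2879² = 0.000231 + 0.018605 + 0.206570 + 0.011257 + 0.082886 = 0.319549
B_grac = 1 / 0.319549 = 3.1294
Highest B → broadest niche (most generalist): Sceloporus occidentalis (B = 3.34).

Sceloporus occidentalis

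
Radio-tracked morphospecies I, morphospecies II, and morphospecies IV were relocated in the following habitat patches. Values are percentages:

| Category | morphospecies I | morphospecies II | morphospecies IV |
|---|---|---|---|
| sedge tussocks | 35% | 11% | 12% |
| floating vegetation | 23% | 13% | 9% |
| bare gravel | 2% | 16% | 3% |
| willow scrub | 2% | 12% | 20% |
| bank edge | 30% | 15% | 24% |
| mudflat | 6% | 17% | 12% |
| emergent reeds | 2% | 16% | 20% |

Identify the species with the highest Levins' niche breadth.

morphospecies II

Convert percentages to proportions (divide by 100).
Σp_Iᵢ² = 0.35² + 0.23² + 0.02² + 0.02² + 0.30² + 0.06² + 0.02² = 0.1225 + 0.0529 + 0.0004 + 0.0004 + 0.0900 + 0.0036 + 0.0004 = 0.2702
B_I = 1 / 0.2702 = 3.7010
Σp_IIᵢ² = 0.11² + 0.13² + 0.16² + 0.12² + 0.15² + 0.17² + 0.16² = 0.0121 + 0.0169 + 0.0256 + 0.0144 + 0.0225 + 0.0289 + 0.0256 = 0.1460
B_II = 1 / 0.1460 = 6.8493
Σp_IVᵢ² = 0.12² + 0.09² + 0.03² + 0.20² + 0.24² + 0.12² + 0.20² = 0.0144 + 0.0081 + 0.0009 + 0.0400 + 0.0576 + 0.0144 + 0.0400 = 0.1754
B_IV = 1 / 0.1754 = 5.7013
Highest B → broadest niche (most generalist): morphospecies II (B = 6.85).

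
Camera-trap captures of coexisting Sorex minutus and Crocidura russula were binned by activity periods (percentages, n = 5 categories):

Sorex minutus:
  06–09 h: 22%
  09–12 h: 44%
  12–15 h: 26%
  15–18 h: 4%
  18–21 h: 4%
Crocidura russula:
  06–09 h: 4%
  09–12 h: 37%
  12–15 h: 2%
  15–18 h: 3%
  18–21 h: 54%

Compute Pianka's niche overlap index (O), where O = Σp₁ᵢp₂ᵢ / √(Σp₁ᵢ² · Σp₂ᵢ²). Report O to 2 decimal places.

Convert percentages to proportions (divide by 100).
Σ p₁ᵢp₂ᵢ = 0.0088 + 0.1628 + 0.0052 + 0.0012 + 0.0216 = 0.1996
Σp_1ᵢ² = 0.22² + 0.44² + 0.26² + 0.04² + 0.04² = 0.0484 + 0.1936 + 0.0676 + 0.0016 + 0.0016 = 0.3128
Σp_2ᵢ² = 0.04² + 0.37² + 0.02² + 0.03² + 0.54² = 0.0016 + 0.1369 + 0.0004 + 0.0009 + 0.2916 = 0.4314
O = 0.1996 / √(0.3128 × 0.4314) = 0.1996 / 0.36734 = 0.5434

0.54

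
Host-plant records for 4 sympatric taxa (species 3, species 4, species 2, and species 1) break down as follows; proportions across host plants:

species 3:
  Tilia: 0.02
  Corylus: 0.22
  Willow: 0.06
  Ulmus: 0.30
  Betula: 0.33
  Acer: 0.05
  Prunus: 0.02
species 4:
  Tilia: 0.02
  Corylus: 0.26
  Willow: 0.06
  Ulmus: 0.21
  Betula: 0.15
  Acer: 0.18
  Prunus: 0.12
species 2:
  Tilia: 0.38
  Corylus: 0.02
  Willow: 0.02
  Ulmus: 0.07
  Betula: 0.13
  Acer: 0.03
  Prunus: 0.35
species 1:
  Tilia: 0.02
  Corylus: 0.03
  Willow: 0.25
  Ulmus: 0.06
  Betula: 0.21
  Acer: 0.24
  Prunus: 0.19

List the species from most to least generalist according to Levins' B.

Σp_3ᵢ² = 0.02² + 0.22² + 0.06² + 0.30² + 0.33² + 0.05² + 0.02² = 0.0004 + 0.0484 + 0.0036 + 0.0900 + 0.1089 + 0.0025 + 0.0004 = 0.2542
B_3 = 1 / 0.2542 = 3.9339
Σp_4ᵢ² = 0.02² + 0.26² + 0.06² + 0.21² + 0.15² + 0.18² + 0.12² = 0.0004 + 0.0676 + 0.0036 + 0.0441 + 0.0225 + 0.0324 + 0.0144 = 0.1850
B_4 = 1 / 0.1850 = 5.4054
Σp_2ᵢ² = 0.38² + 0.02² + 0.02² + 0.07² + 0.13² + 0.03² + 0.35² = 0.1444 + 0.0004 + 0.0004 + 0.0049 + 0.0169 + 0.0009 + 0.1225 = 0.2904
B_2 = 1 / 0.2904 = 3.4435
Σp_1ᵢ² = 0.02² + 0.03² + 0.25² + 0.06² + 0.21² + 0.24² + 0.19² = 0.0004 + 0.0009 + 0.0625 + 0.0036 + 0.0441 + 0.0576 + 0.0361 = 0.2052
B_1 = 1 / 0.2052 = 4.8733
Ranking by B (broadest → narrowest): species 4 (5.41) > species 1 (4.87) > species 3 (3.93) > species 2 (3.44)

species 4 > species 1 > species 3 > species 2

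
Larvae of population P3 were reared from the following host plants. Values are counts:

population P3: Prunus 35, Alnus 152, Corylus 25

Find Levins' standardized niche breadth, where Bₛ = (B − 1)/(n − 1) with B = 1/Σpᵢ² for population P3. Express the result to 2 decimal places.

Proportions for population P3 (n=212): 35/212=0.1651, 152/212=0.7170, 25/212=0.1179
Σpᵢ² = 0.1651² + 0.7170² + 0.1179² = 0.027258 + 0.514089 + 0.013900 = 0.555247
B = 1 / 0.555247 = 1.8010
Bₛ = (B − 1)/(n − 1) = (1.8010 − 1)/(3 − 1) = 0.8010/2 = 0.4005

0.40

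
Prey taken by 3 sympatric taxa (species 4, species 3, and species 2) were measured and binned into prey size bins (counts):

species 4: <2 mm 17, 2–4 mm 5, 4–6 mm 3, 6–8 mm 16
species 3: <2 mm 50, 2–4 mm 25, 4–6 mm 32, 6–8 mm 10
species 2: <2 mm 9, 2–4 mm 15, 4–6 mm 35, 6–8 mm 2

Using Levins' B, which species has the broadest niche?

Proportions for species 4 (n=41): 17/41=0.4146, 5/41=0.1220, 3/41=0.0732, 16/41=0.3902
Proportions for species 3 (n=117): 50/117=0.4274, 25/117=0.2137, 32/117=0.2735, 10/117=0.0855
Proportions for species 2 (n=61): 9/61=0.1475, 15/61=0.2459, 35/61=0.5738, 2/61=0.0328
Σp_4ᵢ² = 0.4146² + 0.1220² + 0.0732² + 0.3902² = 0.171893 + 0.014884 + 0.005358 + 0.152256 = 0.344391
B_4 = 1 / 0.344391 = 2.9037
Σp_3ᵢ² = 0.4274² + 0.2137² + 0.2735² + 0.0855² = 0.182671 + 0.045668 + 0.074802 + 0.007310 = 0.310451
B_3 = 1 / 0.310451 = 3.2211
Σp_2ᵢ² = 0.1475² + 0.2459² + 0.5738² + 0.0328² = 0.021756 + 0.060467 + 0.329246 + 0.001076 = 0.412545
B_2 = 1 / 0.412545 = 2.4240
Highest B → broadest niche (most generalist): species 3 (B = 3.22).

species 3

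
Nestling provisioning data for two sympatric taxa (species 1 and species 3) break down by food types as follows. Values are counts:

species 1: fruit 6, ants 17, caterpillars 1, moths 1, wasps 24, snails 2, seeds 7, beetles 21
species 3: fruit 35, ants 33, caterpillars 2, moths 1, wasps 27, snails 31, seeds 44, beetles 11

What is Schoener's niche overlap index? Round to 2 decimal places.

Proportions for species 1 (n=79): 6/79=0.0759, 17/79=0.2152, 1/79=0.0127, 1/79=0.0127, 24/79=0.3038, 2/79=0.0253, 7/79=0.0886, 21/79=0.2658
Proportions for species 3 (n=184): 35/184=0.1902, 33/184=0.1793, 2/184=0.0109, 1/184=0.0054, 27/184=0.1467, 31/184=0.1685, 44/184=0.2391, 11/184=0.0598
Σ|p₁ᵢ − p₂ᵢ| = 0.1143 + 0.0359 + 0.0018 + 0.0073 + 0.1571 + 0.1432 + 0.1505 + 0.2060 = 0.8161
D = 1 − ½ × 0.8161 = 1 − 0.40805 = 0.59195

0.59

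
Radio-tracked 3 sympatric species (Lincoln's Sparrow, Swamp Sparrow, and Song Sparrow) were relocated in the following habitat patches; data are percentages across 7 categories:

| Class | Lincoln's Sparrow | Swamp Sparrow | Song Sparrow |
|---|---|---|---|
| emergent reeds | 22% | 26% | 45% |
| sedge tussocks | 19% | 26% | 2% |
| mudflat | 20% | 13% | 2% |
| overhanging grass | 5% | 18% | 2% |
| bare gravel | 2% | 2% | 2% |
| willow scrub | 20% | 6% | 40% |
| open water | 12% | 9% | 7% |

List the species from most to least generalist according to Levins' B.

Convert percentages to proportions (divide by 100).
Σp_Lincᵢ² = 0.22² + 0.19² + 0.20² + 0.05² + 0.02² + 0.20² + 0.12² = 0.0484 + 0.0361 + 0.0400 + 0.0025 + 0.0004 + 0.0400 + 0.0144 = 0.1818
B_Linc = 1 / 0.1818 = 5.5006
Σp_Swamᵢ² = 0.26² + 0.26² + 0.13² + 0.18² + 0.02² + 0.06² + 0.09² = 0.0676 + 0.0676 + 0.0169 + 0.0324 + 0.0004 + 0.0036 + 0.0081 = 0.1966
B_Swam = 1 / 0.1966 = 5.0865
Σp_Songᵢ² = 0.45² + 0.02² + 0.02² + 0.02² + 0.02² + 0.40² + 0.07² = 0.2025 + 0.0004 + 0.0004 + 0.0004 + 0.0004 + 0.1600 + 0.0049 = 0.3690
B_Song = 1 / 0.3690 = 2.7100
Ranking by B (broadest → narrowest): Lincoln's Sparrow (5.50) > Swamp Sparrow (5.09) > Song Sparrow (2.71)

Lincoln's Sparrow > Swamp Sparrow > Song Sparrow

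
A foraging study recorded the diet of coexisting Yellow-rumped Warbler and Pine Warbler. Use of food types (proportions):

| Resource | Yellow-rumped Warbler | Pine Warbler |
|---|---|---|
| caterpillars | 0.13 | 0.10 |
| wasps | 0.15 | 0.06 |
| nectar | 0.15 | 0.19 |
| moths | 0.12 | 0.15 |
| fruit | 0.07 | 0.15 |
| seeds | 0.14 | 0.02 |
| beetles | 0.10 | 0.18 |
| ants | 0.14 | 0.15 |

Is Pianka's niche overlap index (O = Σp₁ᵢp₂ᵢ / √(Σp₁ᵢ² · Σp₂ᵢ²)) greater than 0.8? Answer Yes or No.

Yes

Σ p₁ᵢp₂ᵢ = 0.0130 + 0.0090 + 0.0285 + 0.0180 + 0.0105 + 0.0028 + 0.0180 + 0.0210 = 0.1208
Σp_1ᵢ² = 0.13² + 0.15² + 0.15² + 0.12² + 0.07² + 0.14² + 0.10² + 0.14² = 0.0169 + 0.0225 + 0.0225 + 0.0144 + 0.0049 + 0.0196 + 0.0100 + 0.0196 = 0.1304
Σp_2ᵢ² = 0.10² + 0.06² + 0.19² + 0.15² + 0.15² + 0.02² + 0.18² + 0.15² = 0.0100 + 0.0036 + 0.0361 + 0.0225 + 0.0225 + 0.0004 + 0.0324 + 0.0225 = 0.1500
O = 0.1208 / √(0.1304 × 0.1500) = 0.1208 / 0.13986 = 0.8637
O = 0.8637 > 0.8 → Yes.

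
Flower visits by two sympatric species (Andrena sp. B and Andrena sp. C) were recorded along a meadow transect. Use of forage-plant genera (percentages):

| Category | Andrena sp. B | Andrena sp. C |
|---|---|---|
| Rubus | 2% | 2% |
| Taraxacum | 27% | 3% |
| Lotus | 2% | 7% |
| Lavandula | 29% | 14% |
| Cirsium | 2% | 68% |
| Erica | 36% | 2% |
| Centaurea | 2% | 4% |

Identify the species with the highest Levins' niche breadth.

Convert percentages to proportions (divide by 100).
Σp_Bᵢ² = 0.02² + 0.27² + 0.02² + 0.29² + 0.02² + 0.36² + 0.02² = 0.0004 + 0.0729 + 0.0004 + 0.0841 + 0.0004 + 0.1296 + 0.0004 = 0.2882
B_B = 1 / 0.2882 = 3.4698
Σp_Cᵢ² = 0.02² + 0.03² + 0.07² + 0.14² + 0.68² + 0.02² + 0.04² = 0.0004 + 0.0009 + 0.0049 + 0.0196 + 0.4624 + 0.0004 + 0.0016 = 0.4902
B_C = 1 / 0.4902 = 2.0400
Highest B → broadest niche (most generalist): Andrena sp. B (B = 3.47).

Andrena sp. B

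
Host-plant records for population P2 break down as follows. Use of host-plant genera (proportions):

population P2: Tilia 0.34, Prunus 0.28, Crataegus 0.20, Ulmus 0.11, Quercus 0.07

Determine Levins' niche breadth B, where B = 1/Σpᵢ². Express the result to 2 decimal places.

3.98

Σpᵢ² = 0.34² + 0.28² + 0.20² + 0.11² + 0.07² = 0.1156 + 0.0784 + 0.0400 + 0.0121 + 0.0049 = 0.2510
B = 1 / 0.2510 = 3.9841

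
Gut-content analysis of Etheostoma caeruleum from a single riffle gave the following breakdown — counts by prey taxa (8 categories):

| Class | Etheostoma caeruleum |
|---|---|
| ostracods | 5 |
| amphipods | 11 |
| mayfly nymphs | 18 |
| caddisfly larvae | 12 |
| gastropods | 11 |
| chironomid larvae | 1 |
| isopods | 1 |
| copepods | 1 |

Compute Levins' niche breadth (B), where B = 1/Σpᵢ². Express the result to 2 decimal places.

Proportions for Etheostoma caeruleum (n=60): 5/60=0.0833, 11/60=0.1833, 18/60=0.3000, 12/60=0.2000, 11/60=0.1833, 1/60=0.0167, 1/60=0.0167, 1/60=0.0167
Σpᵢ² = 0.0833² + 0.1833² + 0.3000² + 0.2000² + 0.1833² + 0.0167² + 0.0167² + 0.0167² = 0.006939 + 0.033599 + 0.090000 + 0.040000 + 0.033599 + 0.000279 + 0.000279 + 0.000279 = 0.204974
B = 1 / 0.204974 = 4.8787

4.88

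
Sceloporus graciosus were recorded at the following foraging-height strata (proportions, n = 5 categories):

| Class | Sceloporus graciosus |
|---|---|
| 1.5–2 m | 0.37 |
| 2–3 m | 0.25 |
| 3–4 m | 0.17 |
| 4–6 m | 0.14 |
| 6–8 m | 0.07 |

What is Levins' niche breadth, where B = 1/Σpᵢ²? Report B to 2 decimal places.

Σpᵢ² = 0.37² + 0.25² + 0.17² + 0.14² + 0.07² = 0.1369 + 0.0625 + 0.0289 + 0.0196 + 0.0049 = 0.2528
B = 1 / 0.2528 = 3.9557

3.96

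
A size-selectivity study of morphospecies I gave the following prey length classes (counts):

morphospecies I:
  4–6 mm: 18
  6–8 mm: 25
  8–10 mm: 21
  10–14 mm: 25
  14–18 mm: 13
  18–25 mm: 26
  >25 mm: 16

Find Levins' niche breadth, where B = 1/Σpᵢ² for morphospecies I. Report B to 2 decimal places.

6.65

Proportions for morphospecies I (n=144): 18/144=0.1250, 25/144=0.1736, 21/144=0.1458, 25/144=0.1736, 13/144=0.0903, 26/144=0.1806, 16/144=0.1111
Σpᵢ² = 0.1250² + 0.1736² + 0.1458² + 0.1736² + 0.0903² + 0.1806² + 0.1111² = 0.015625 + 0.030137 + 0.021258 + 0.030137 + 0.008154 + 0.032616 + 0.012343 = 0.150270
B = 1 / 0.150270 = 6.6547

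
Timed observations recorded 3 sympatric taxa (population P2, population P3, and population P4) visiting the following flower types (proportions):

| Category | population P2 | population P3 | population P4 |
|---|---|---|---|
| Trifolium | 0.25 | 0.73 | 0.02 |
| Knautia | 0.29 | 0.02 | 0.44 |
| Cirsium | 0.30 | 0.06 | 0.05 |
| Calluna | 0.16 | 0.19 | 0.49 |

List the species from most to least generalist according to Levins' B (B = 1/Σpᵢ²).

population P2 > population P4 > population P3

Σp_P2ᵢ² = 0.25² + 0.29² + 0.30² + 0.16² = 0.0625 + 0.0841 + 0.0900 + 0.0256 = 0.2622
B_P2 = 1 / 0.2622 = 3.8139
Σp_P3ᵢ² = 0.73² + 0.02² + 0.06² + 0.19² = 0.5329 + 0.0004 + 0.0036 + 0.0361 = 0.5730
B_P3 = 1 / 0.5730 = 1.7452
Σp_P4ᵢ² = 0.02² + 0.44² + 0.05² + 0.49² = 0.0004 + 0.1936 + 0.0025 + 0.2401 = 0.4366
B_P4 = 1 / 0.4366 = 2.2904
Ranking by B (broadest → narrowest): population P2 (3.81) > population P4 (2.29) > population P3 (1.75)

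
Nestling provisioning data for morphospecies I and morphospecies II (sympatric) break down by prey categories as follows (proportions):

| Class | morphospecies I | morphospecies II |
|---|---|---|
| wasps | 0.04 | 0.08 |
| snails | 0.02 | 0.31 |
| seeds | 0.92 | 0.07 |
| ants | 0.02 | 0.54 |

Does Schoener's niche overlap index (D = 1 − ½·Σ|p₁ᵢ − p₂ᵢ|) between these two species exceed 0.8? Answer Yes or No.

Σ|p₁ᵢ − p₂ᵢ| = 0.04 + 0.29 + 0.85 + 0.52 = 1.70
D = 1 − ½ × 1.70 = 1 − 0.850 = 0.1500
D = 0.1500 < 0.8 → No.

No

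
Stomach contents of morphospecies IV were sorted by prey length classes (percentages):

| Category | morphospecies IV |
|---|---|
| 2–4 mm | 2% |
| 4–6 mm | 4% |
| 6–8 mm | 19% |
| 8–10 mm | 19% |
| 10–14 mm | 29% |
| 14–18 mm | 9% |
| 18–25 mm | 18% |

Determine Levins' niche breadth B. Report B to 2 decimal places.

Convert percentages to proportions (divide by 100).
Σpᵢ² = 0.02² + 0.04² + 0.19² + 0.19² + 0.29² + 0.09² + 0.18² = 0.0004 + 0.0016 + 0.0361 + 0.0361 + 0.0841 + 0.0081 + 0.0324 = 0.1988
B = 1 / 0.1988 = 5.0302

5.03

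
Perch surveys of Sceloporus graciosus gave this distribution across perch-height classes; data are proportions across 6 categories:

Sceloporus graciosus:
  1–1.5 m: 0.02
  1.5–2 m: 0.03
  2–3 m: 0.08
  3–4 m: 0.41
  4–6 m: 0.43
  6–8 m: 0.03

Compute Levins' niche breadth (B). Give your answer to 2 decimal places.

Σpᵢ² = 0.02² + 0.03² + 0.08² + 0.41² + 0.43² + 0.03² = 0.0004 + 0.0009 + 0.0064 + 0.1681 + 0.1849 + 0.0009 = 0.3616
B = 1 / 0.3616 = 2.7655

2.77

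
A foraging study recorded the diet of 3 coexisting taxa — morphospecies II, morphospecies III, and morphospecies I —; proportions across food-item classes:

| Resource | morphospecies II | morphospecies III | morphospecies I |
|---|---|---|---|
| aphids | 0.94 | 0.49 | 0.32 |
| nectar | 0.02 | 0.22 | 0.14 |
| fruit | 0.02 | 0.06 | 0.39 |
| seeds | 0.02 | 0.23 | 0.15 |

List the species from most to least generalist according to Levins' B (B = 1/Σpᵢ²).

morphospecies I > morphospecies III > morphospecies II

Σp_IIᵢ² = 0.94² + 0.02² + 0.02² + 0.02² = 0.8836 + 0.0004 + 0.0004 + 0.0004 = 0.8848
B_II = 1 / 0.8848 = 1.1302
Σp_IIIᵢ² = 0.49² + 0.22² + 0.06² + 0.23² = 0.2401 + 0.0484 + 0.0036 + 0.0529 = 0.3450
B_III = 1 / 0.3450 = 2.8986
Σp_Iᵢ² = 0.32² + 0.14² + 0.39² + 0.15² = 0.1024 + 0.0196 + 0.1521 + 0.0225 = 0.2966
B_I = 1 / 0.2966 = 3.3715
Ranking by B (broadest → narrowest): morphospecies I (3.37) > morphospecies III (2.90) > morphospecies II (1.13)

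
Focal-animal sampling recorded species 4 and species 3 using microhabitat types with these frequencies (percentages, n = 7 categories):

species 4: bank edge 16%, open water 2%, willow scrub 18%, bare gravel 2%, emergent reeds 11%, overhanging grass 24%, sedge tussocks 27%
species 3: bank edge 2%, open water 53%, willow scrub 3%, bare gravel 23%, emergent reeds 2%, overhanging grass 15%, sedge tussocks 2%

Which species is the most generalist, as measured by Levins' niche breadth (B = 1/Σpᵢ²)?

Convert percentages to proportions (divide by 100).
Σp_4ᵢ² = 0.16² + 0.02² + 0.18² + 0.02² + 0.11² + 0.24² + 0.27² = 0.0256 + 0.0004 + 0.0324 + 0.0004 + 0.0121 + 0.0576 + 0.0729 = 0.2014
B_4 = 1 / 0.2014 = 4.9652
Σp_3ᵢ² = 0.02² + 0.53² + 0.03² + 0.23² + 0.02² + 0.15² + 0.02² = 0.0004 + 0.2809 + 0.0009 + 0.0529 + 0.0004 + 0.0225 + 0.0004 = 0.3584
B_3 = 1 / 0.3584 = 2.7902
Highest B → broadest niche (most generalist): species 4 (B = 4.97).

species 4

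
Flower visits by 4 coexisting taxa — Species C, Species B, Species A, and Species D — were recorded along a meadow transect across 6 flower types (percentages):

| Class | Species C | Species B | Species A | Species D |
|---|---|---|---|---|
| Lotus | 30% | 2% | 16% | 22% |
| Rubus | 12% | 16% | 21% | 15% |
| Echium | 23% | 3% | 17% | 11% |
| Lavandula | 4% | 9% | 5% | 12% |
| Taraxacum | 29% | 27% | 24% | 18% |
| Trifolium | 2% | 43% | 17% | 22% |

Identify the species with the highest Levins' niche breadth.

Convert percentages to proportions (divide by 100).
Σp_Cᵢ² = 0.30² + 0.12² + 0.23² + 0.04² + 0.29² + 0.02² = 0.0900 + 0.0144 + 0.0529 + 0.0016 + 0.0841 + 0.0004 = 0.2434
B_C = 1 / 0.2434 = 4.1085
Σp_Bᵢ² = 0.02² + 0.16² + 0.03² + 0.09² + 0.27² + 0.43² = 0.0004 + 0.0256 + 0.0009 + 0.0081 + 0.0729 + 0.1849 = 0.2928
B_B = 1 / 0.2928 = 3.4153
Σp_Aᵢ² = 0.16² + 0.21² + 0.17² + 0.05² + 0.24² + 0.17² = 0.0256 + 0.0441 + 0.0289 + 0.0025 + 0.0576 + 0.0289 = 0.1876
B_A = 1 / 0.1876 = 5.3305
Σp_Dᵢ² = 0.22² + 0.15² + 0.11² + 0.12² + 0.18² + 0.22² = 0.0484 + 0.0225 + 0.0121 + 0.0144 + 0.0324 + 0.0484 = 0.1782
B_D = 1 / 0.1782 = 5.6117
Highest B → broadest niche (most generalist): Species D (B = 5.61).

Species D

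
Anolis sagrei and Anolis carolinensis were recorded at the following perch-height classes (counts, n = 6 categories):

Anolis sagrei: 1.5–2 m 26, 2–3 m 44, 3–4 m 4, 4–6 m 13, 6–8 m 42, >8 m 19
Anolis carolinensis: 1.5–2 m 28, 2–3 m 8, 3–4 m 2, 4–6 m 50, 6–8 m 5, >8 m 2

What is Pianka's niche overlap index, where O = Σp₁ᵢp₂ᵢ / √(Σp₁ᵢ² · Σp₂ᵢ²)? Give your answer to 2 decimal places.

Proportions for Anolis sagrei (n=148): 26/148=0.1757, 44/148=0.2973, 4/148=0.0270, 13/148=0.0878, 42/148=0.2838, 19/148=0.1284
Proportions for Anolis carolinensis (n=95): 28/95=0.2947, 8/95=0.0842, 2/95=0.0211, 50/95=0.5263, 5/95=0.0526, 2/95=0.0211
Σ p₁ᵢp₂ᵢ = 0.051779 + 0.025033 + 0.000570 + 0.046209 + 0.014928 + 0.002709 = 0.141228
Σp_1ᵢ² = 0.1757² + 0.2973² + 0.0270² + 0.0878² + 0.2838² + 0.1284² = 0.030870 + 0.088387 + 0.000729 + 0.007709 + 0.080542 + 0.016487 = 0.224724
Σp_2ᵢ² = 0.2947² + 0.0842² + 0.0211² + 0.5263² + 0.0526² + 0.0211² = 0.086848 + 0.007090 + 0.000445 + 0.276992 + 0.002767 + 0.000445 = 0.374587
O = 0.141228 / √(0.224724 × 0.374587) = 0.141228 / 0.2901356 = 0.4868

0.49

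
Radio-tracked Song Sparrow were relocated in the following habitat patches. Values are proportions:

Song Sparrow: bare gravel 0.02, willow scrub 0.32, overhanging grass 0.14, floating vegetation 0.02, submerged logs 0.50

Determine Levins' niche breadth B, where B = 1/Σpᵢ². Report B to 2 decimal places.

2.68

Σpᵢ² = 0.02² + 0.32² + 0.14² + 0.02² + 0.50² = 0.0004 + 0.1024 + 0.0196 + 0.0004 + 0.2500 = 0.3728
B = 1 / 0.3728 = 2.6824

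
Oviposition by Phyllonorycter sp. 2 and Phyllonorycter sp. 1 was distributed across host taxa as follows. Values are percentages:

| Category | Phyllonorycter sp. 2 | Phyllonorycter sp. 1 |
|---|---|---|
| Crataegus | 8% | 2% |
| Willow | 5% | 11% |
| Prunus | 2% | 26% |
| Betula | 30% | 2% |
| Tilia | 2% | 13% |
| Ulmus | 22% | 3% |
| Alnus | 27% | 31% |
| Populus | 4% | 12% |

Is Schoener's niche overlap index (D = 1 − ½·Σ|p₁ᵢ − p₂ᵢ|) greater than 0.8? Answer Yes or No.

No

Convert percentages to proportions (divide by 100).
Σ|p₁ᵢ − p₂ᵢ| = 0.06 + 0.06 + 0.24 + 0.28 + 0.11 + 0.19 + 0.04 + 0.08 = 1.06
D = 1 − ½ × 1.06 = 1 − 0.530 = 0.4700
D = 0.4700 < 0.8 → No.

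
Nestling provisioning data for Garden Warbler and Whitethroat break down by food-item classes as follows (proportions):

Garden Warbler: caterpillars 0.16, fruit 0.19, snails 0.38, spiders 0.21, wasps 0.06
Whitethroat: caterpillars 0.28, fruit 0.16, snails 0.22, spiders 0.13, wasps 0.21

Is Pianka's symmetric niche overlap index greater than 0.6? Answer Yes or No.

Σ p₁ᵢp₂ᵢ = 0.0448 + 0.0304 + 0.0836 + 0.0273 + 0.0126 = 0.1987
Σp_1ᵢ² = 0.16² + 0.19² + 0.38² + 0.21² + 0.06² = 0.0256 + 0.0361 + 0.1444 + 0.0441 + 0.0036 = 0.2538
Σp_2ᵢ² = 0.28² + 0.16² + 0.22² + 0.13² + 0.21² = 0.0784 + 0.0256 + 0.0484 + 0.0169 + 0.0441 = 0.2134
O = 0.1987 / √(0.2538 × 0.2134) = 0.1987 / 0.23272 = 0.8538
O = 0.8538 > 0.6 → Yes.

Yes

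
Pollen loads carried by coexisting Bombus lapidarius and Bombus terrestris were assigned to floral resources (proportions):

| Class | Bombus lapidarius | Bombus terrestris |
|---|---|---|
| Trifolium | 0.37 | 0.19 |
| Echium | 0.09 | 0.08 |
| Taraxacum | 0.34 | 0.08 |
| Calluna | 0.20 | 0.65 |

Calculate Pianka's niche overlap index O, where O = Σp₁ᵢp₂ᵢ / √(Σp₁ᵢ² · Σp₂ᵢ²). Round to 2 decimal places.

Σ p₁ᵢp₂ᵢ = 0.0703 + 0.0072 + 0.0272 + 0.1300 = 0.2347
Σp_1ᵢ² = 0.37² + 0.09² + 0.34² + 0.20² = 0.1369 + 0.0081 + 0.1156 + 0.0400 = 0.3006
Σp_2ᵢ² = 0.19² + 0.08² + 0.08² + 0.65² = 0.0361 + 0.0064 + 0.0064 + 0.4225 = 0.4714
O = 0.2347 / √(0.3006 × 0.4714) = 0.2347 / 0.37643 = 0.6235

0.62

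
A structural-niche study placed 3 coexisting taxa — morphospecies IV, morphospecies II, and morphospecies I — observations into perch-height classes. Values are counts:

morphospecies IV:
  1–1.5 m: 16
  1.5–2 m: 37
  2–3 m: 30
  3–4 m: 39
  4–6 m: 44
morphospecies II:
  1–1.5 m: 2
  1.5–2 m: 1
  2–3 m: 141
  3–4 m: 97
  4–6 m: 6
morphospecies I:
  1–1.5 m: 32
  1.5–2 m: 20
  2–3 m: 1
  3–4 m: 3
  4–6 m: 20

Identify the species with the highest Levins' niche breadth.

Proportions for morphospecies IV (n=166): 16/166=0.0964, 37/166=0.2229, 30/166=0.1807, 39/166=0.2349, 44/166=0.2651
Proportions for morphospecies II (n=247): 2/247=0.0081, 1/247=0.0040, 141/247=0.5709, 97/247=0.3927, 6/247=0.0243
Proportions for morphospecies I (n=76): 32/76=0.4211, 20/76=0.2632, 1/76=0.0132, 3/76=0.0395, 20/76=0.2632
Σp_IVᵢ² = 0.0964² + 0.2229² + 0.1807² + 0.2349² + 0.2651² = 0.009293 + 0.049684 + 0.032652 + 0.055178 + 0.070278 = 0.217085
B_IV = 1 / 0.217085 = 4.6065
Σp_IIᵢ² = 0.0081² + 0.0040² + 0.5709² + 0.3927² + 0.0243² = 0.000066 + 0.000016 + 0.325927 + 0.154213 + 0.000590 = 0.480812
B_II = 1 / 0.480812 = 2.0798
Σp_Iᵢ² = 0.4211² + 0.2632² + 0.0132² + 0.0395² + 0.2632² = 0.177325 + 0.069274 + 0.000174 + 0.001560 + 0.069274 = 0.317607
B_I = 1 / 0.317607 = 3.1485
Highest B → broadest niche (most generalist): morphospecies IV (B = 4.61).

morphospecies IV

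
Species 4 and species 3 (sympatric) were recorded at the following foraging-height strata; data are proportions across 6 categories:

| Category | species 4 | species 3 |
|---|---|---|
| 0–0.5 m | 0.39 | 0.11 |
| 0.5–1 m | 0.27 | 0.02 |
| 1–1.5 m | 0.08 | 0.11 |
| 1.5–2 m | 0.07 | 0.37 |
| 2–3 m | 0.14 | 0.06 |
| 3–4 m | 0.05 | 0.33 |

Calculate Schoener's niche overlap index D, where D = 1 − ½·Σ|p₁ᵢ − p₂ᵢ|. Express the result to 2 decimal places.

Σ|p₁ᵢ − p₂ᵢ| = 0.28 + 0.25 + 0.03 + 0.30 + 0.08 + 0.28 = 1.22
D = 1 − ½ × 1.22 = 1 − 0.610 = 0.3900

0.39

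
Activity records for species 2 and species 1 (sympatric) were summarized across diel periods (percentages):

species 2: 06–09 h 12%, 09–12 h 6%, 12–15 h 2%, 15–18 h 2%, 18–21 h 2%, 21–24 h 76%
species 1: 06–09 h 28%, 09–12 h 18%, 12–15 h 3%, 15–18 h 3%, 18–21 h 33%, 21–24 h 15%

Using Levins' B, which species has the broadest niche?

Convert percentages to proportions (divide by 100).
Σp_2ᵢ² = 0.12² + 0.06² + 0.02² + 0.02² + 0.02² + 0.76² = 0.0144 + 0.0036 + 0.0004 + 0.0004 + 0.0004 + 0.5776 = 0.5968
B_2 = 1 / 0.5968 = 1.6756
Σp_1ᵢ² = 0.28² + 0.18² + 0.03² + 0.03² + 0.33² + 0.15² = 0.0784 + 0.0324 + 0.0009 + 0.0009 + 0.1089 + 0.0225 = 0.2440
B_1 = 1 / 0.2440 = 4.0984
Highest B → broadest niche (most generalist): species 1 (B = 4.10).

species 1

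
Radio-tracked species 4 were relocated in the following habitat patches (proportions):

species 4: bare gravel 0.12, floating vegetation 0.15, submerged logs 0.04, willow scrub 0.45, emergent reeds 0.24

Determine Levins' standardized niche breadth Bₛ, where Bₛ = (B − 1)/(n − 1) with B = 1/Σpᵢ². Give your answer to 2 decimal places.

0.59

Σpᵢ² = 0.12² + 0.15² + 0.04² + 0.45² + 0.24² = 0.0144 + 0.0225 + 0.0016 + 0.2025 + 0.0576 = 0.2986
B = 1 / 0.2986 = 3.3490
Bₛ = (B − 1)/(n − 1) = (3.3490 − 1)/(5 − 1) = 2.3490/4 = 0.5873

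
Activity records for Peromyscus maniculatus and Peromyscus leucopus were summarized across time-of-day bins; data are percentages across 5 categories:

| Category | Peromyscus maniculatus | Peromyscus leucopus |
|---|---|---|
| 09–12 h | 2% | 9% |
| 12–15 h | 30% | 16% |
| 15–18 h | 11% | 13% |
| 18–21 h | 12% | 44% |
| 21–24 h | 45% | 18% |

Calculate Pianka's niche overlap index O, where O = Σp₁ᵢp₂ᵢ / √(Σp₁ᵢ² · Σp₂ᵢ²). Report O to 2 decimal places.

Convert percentages to proportions (divide by 100).
Σ p₁ᵢp₂ᵢ = 0.0018 + 0.0480 + 0.0143 + 0.0528 + 0.0810 = 0.1979
Σp_1ᵢ² = 0.02² + 0.30² + 0.11² + 0.12² + 0.45² = 0.0004 + 0.0900 + 0.0121 + 0.0144 + 0.2025 = 0.3194
Σp_2ᵢ² = 0.09² + 0.16² + 0.13² + 0.44² + 0.18² = 0.0081 + 0.0256 + 0.0169 + 0.1936 + 0.0324 = 0.2766
O = 0.1979 / √(0.3194 × 0.2766) = 0.1979 / 0.29723 = 0.6658

0.67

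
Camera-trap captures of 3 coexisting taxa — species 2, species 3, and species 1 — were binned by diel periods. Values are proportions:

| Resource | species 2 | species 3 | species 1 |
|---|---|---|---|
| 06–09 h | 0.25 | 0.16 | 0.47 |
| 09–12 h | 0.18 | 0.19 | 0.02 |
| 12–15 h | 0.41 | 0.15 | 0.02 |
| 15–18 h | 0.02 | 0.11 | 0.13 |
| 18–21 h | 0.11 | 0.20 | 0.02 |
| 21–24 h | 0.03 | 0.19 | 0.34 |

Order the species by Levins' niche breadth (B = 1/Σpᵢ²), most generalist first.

species 3 > species 2 > species 1

Σp_2ᵢ² = 0.25² + 0.18² + 0.41² + 0.02² + 0.11² + 0.03² = 0.0625 + 0.0324 + 0.1681 + 0.0004 + 0.0121 + 0.0009 = 0.2764
B_2 = 1 / 0.2764 = 3.6179
Σp_3ᵢ² = 0.16² + 0.19² + 0.15² + 0.11² + 0.20² + 0.19² = 0.0256 + 0.0361 + 0.0225 + 0.0121 + 0.0400 + 0.0361 = 0.1724
B_3 = 1 / 0.1724 = 5.8005
Σp_1ᵢ² = 0.47² + 0.02² + 0.02² + 0.13² + 0.02² + 0.34² = 0.2209 + 0.0004 + 0.0004 + 0.0169 + 0.0004 + 0.1156 = 0.3546
B_1 = 1 / 0.3546 = 2.8201
Ranking by B (broadest → narrowest): species 3 (5.80) > species 2 (3.62) > species 1 (2.82)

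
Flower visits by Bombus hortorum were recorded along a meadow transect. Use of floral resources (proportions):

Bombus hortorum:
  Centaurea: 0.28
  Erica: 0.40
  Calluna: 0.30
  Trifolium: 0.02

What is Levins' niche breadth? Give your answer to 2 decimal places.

3.04

Σpᵢ² = 0.28² + 0.40² + 0.30² + 0.02² = 0.0784 + 0.1600 + 0.0900 + 0.0004 = 0.3288
B = 1 / 0.3288 = 3.0414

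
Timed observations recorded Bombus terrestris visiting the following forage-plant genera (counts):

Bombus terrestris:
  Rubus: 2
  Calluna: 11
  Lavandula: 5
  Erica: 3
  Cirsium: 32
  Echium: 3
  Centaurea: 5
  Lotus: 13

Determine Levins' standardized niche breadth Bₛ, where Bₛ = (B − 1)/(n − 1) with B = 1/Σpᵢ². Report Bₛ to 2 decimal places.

0.42

Proportions for Bombus terrestris (n=74): 2/74=0.0270, 11/74=0.1486, 5/74=0.0676, 3/74=0.0405, 32/74=0.4324, 3/74=0.0405, 5/74=0.0676, 13/74=0.1757
Σpᵢ² = 0.0270² + 0.1486² + 0.0676² + 0.0405² + 0.4324² + 0.0405² + 0.0676² + 0.1757² = 0.000729 + 0.022082 + 0.004570 + 0.001640 + 0.186970 + 0.001640 + 0.004570 + 0.030870 = 0.253071
B = 1 / 0.253071 = 3.9515
Bₛ = (B − 1)/(n − 1) = (3.9515 − 1)/(8 − 1) = 2.9515/7 = 0.4216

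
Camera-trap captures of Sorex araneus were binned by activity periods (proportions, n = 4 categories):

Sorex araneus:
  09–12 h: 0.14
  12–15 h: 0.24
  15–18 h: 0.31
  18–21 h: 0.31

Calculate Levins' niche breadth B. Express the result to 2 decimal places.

3.71

Σpᵢ² = 0.14² + 0.24² + 0.31² + 0.31² = 0.0196 + 0.0576 + 0.0961 + 0.0961 = 0.2694
B = 1 / 0.2694 = 3.7120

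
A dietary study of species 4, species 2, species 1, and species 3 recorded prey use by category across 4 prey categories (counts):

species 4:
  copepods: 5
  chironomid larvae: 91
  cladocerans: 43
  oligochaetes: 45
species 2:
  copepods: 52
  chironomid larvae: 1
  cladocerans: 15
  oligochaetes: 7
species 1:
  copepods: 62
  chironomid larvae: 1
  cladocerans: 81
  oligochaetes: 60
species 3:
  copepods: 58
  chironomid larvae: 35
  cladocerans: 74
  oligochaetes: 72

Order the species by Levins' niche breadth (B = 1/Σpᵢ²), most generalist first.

Proportions for species 4 (n=184): 5/184=0.0272, 91/184=0.4946, 43/184=0.2337, 45/184=0.2446
Proportions for species 2 (n=75): 52/75=0.6933, 1/75=0.0133, 15/75=0.2000, 7/75=0.0933
Proportions for species 1 (n=204): 62/204=0.3039, 1/204=0.0049, 81/204=0.3971, 60/204=0.2941
Proportions for species 3 (n=239): 58/239=0.2427, 35/239=0.1464, 74/239=0.3096, 72/239=0.3013
Σp_4ᵢ² = 0.0272² + 0.4946² + 0.2337² + 0.2446² = 0.000740 + 0.244629 + 0.054616 + 0.059829 = 0.359814
B_4 = 1 / 0.359814 = 2.7792
Σp_2ᵢ² = 0.6933² + 0.0133² + 0.2000² + 0.0933² = 0.480665 + 0.000177 + 0.040000 + 0.008705 = 0.529547
B_2 = 1 / 0.529547 = 1.8884
Σp_1ᵢ² = 0.3039² + 0.0049² + 0.3971² + 0.2941² = 0.092355 + 0.000024 + 0.157688 + 0.086495 = 0.336562
B_1 = 1 / 0.336562 = 2.9712
Σp_3ᵢ² = 0.2427² + 0.1464² + 0.3096² + 0.3013² = 0.058903 + 0.021433 + 0.095852 + 0.090782 = 0.266970
B_3 = 1 / 0.266970 = 3.7457
Ranking by B (broadest → narrowest): species 3 (3.75) > species 1 (2.97) > species 4 (2.78) > species 2 (1.89)

species 3 > species 1 > species 4 > species 2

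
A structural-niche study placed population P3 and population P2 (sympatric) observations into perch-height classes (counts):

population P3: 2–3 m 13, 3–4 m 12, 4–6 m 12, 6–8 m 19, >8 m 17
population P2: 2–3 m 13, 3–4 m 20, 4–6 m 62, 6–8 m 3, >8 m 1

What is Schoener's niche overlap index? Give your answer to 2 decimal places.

0.50

Proportions for population P3 (n=73): 13/73=0.1781, 12/73=0.1644, 12/73=0.1644, 19/73=0.2603, 17/73=0.2329
Proportions for population P2 (n=99): 13/99=0.1313, 20/99=0.2020, 62/99=0.6263, 3/99=0.0303, 1/99=0.0101
Σ|p₁ᵢ − p₂ᵢ| = 0.0468 + 0.0376 + 0.4619 + 0.2300 + 0.2228 = 0.9991
D = 1 − ½ × 0.9991 = 1 − 0.49955 = 0.50045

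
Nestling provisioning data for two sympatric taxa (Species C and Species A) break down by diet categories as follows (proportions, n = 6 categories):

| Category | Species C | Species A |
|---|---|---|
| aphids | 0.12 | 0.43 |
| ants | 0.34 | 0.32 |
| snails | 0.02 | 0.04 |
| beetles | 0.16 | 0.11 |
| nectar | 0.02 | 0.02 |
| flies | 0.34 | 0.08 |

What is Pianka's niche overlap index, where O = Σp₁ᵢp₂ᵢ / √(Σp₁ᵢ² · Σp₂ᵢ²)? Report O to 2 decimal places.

0.71

Σ p₁ᵢp₂ᵢ = 0.0516 + 0.1088 + 0.0008 + 0.0176 + 0.0004 + 0.0272 = 0.2064
Σp_1ᵢ² = 0.12² + 0.34² + 0.02² + 0.16² + 0.02² + 0.34² = 0.0144 + 0.1156 + 0.0004 + 0.0256 + 0.0004 + 0.1156 = 0.2720
Σp_2ᵢ² = 0.43² + 0.32² + 0.04² + 0.11² + 0.02² + 0.08² = 0.1849 + 0.1024 + 0.0016 + 0.0121 + 0.0004 + 0.0064 = 0.3078
O = 0.2064 / √(0.2720 × 0.3078) = 0.2064 / 0.28935 = 0.7133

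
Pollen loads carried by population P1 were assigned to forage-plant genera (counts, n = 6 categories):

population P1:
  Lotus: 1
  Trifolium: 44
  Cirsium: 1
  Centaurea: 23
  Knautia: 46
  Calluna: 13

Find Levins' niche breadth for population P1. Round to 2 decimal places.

3.45

Proportions for population P1 (n=128): 1/128=0.0078, 44/128=0.3438, 1/128=0.0078, 23/128=0.1797, 46/128=0.3594, 13/128=0.1016
Σpᵢ² = 0.0078² + 0.3438² + 0.0078² + 0.1797² + 0.3594² + 0.1016² = 0.000061 + 0.118198 + 0.000061 + 0.032292 + 0.129168 + 0.010323 = 0.290103
B = 1 / 0.290103 = 3.4471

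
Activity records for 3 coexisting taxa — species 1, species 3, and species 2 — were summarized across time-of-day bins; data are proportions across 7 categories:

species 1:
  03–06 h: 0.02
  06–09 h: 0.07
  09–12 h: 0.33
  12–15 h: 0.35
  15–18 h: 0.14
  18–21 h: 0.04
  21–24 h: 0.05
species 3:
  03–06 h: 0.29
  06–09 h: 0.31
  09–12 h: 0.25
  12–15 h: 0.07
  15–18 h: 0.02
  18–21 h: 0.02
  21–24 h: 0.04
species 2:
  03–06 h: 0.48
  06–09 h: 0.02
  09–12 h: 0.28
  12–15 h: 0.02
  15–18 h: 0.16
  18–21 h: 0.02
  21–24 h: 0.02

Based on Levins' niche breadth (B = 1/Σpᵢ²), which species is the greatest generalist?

species 3

Σp_1ᵢ² = 0.02² + 0.07² + 0.33² + 0.35² + 0.14² + 0.04² + 0.05² = 0.0004 + 0.0049 + 0.1089 + 0.1225 + 0.0196 + 0.0016 + 0.0025 = 0.2604
B_1 = 1 / 0.2604 = 3.8402
Σp_3ᵢ² = 0.29² + 0.31² + 0.25² + 0.07² + 0.02² + 0.02² + 0.04² = 0.0841 + 0.0961 + 0.0625 + 0.0049 + 0.0004 + 0.0004 + 0.0016 = 0.2500
B_3 = 1 / 0.2500 = 4.0000
Σp_2ᵢ² = 0.48² + 0.02² + 0.28² + 0.02² + 0.16² + 0.02² + 0.02² = 0.2304 + 0.0004 + 0.0784 + 0.0004 + 0.0256 + 0.0004 + 0.0004 = 0.3360
B_2 = 1 / 0.3360 = 2.9762
Highest B → broadest niche (most generalist): species 3 (B = 4.00).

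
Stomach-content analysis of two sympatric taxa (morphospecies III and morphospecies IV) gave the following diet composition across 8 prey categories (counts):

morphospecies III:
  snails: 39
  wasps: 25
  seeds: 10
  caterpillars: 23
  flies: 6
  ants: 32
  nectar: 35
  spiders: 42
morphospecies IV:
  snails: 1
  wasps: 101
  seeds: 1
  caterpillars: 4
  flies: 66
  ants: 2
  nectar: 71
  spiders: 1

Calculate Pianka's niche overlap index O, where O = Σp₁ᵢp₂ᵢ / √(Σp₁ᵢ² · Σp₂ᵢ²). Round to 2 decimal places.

Proportions for morphospecies III (n=212): 39/212=0.1840, 25/212=0.1179, 10/212=0.0472, 23/212=0.1085, 6/212=0.0283, 32/212=0.1509, 35/212=0.1651, 42/212=0.1981
Proportions for morphospecies IV (n=247): 1/247=0.0040, 101/247=0.4089, 1/247=0.0040, 4/247=0.0162, 66/247=0.2672, 2/247=0.0081, 71/247=0.2874, 1/247=0.0040
Σ p₁ᵢp₂ᵢ = 0.000736 + 0.048209 + 0.000189 + 0.001758 + 0.007562 + 0.001222 + 0.047450 + 0.000792 = 0.107918
Σp_1ᵢ² = 0.1840² + 0.1179² + 0.0472² + 0.1085² + 0.0283² + 0.1509² + 0.1651² + 0.1981² = 0.033856 + 0.013900 + 0.002228 + 0.011772 + 0.000801 + 0.022771 + 0.027258 + 0.039244 = 0.151830
Σp_2ᵢ² = 0.0040² + 0.4089² + 0.0040² + 0.0162² + 0.2672² + 0.0081² + 0.2874² + 0.0040² = 0.000016 + 0.167199 + 0.000016 + 0.000262 + 0.071396 + 0.000066 + 0.082599 + 0.000016 = 0.321570
O = 0.107918 / √(0.151830 × 0.321570) = 0.107918 / 0.2209615 = 0.4884

0.49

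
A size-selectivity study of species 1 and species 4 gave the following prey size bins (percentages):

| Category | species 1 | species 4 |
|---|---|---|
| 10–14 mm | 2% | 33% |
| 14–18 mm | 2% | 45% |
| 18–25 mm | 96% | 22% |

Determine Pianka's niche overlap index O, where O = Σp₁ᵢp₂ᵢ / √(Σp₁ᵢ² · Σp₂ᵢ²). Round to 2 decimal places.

0.39

Convert percentages to proportions (divide by 100).
Σ p₁ᵢp₂ᵢ = 0.0066 + 0.0090 + 0.2112 = 0.2268
Σp_1ᵢ² = 0.02² + 0.02² + 0.96² = 0.0004 + 0.0004 + 0.9216 = 0.9224
Σp_2ᵢ² = 0.33² + 0.45² + 0.22² = 0.1089 + 0.2025 + 0.0484 = 0.3598
O = 0.2268 / √(0.9224 × 0.3598) = 0.2268 / 0.57609 = 0.3937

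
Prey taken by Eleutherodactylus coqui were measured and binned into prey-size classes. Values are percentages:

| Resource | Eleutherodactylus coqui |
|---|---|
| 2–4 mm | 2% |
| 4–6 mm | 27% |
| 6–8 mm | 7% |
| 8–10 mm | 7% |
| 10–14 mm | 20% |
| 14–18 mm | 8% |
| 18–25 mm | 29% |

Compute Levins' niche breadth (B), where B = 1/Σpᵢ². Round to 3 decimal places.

4.682

Convert percentages to proportions (divide by 100).
Σpᵢ² = 0.02² + 0.27² + 0.07² + 0.07² + 0.20² + 0.08² + 0.29² = 0.0004 + 0.0729 + 0.0049 + 0.0049 + 0.0400 + 0.0064 + 0.0841 = 0.2136
B = 1 / 0.2136 = 4.68165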